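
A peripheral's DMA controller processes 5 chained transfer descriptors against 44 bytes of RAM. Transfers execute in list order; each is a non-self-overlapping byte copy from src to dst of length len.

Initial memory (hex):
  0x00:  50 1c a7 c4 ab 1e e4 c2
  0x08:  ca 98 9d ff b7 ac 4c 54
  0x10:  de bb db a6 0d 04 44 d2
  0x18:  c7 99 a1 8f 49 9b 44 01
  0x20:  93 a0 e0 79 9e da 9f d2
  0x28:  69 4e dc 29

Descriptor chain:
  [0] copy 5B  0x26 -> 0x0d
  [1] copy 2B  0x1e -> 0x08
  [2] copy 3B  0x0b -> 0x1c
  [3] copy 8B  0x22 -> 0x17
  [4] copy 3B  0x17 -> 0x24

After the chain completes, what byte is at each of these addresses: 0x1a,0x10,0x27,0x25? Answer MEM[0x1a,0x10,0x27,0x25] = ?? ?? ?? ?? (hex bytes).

MEM[0x1a,0x10,0x27,0x25] = da 4e d2 79

#0 dst[0x0d+5] := {0x9f,0xd2,0x69,0x4e,0xdc}
#1 dst[0x08+2] := {0x44,0x01}
#2 dst[0x1c+3] := {0xff,0xb7,0x9f}
#3 dst[0x17+8] := {0xe0,0x79,0x9e,0xda,0x9f,0xd2,0x69,0x4e}
#4 dst[0x24+3] := {0xe0,0x79,0x9e}
query mem[0x1a]=0xda, mem[0x10]=0x4e, mem[0x27]=0xd2, mem[0x25]=0x79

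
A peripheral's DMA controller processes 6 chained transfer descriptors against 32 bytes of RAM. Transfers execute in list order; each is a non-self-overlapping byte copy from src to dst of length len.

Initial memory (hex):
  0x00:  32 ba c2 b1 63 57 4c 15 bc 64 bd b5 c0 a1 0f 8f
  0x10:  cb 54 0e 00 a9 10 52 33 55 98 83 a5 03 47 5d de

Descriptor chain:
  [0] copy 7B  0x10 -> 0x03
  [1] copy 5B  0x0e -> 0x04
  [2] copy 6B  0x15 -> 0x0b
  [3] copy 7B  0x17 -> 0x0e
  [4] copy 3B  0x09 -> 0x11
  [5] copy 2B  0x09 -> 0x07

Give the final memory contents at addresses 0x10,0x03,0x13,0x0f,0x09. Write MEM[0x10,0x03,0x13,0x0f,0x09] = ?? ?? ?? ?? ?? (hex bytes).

[0] 0x10->0x03 len=7 : cb 54 0e 00 a9 10 52
[1] 0x0e->0x04 len=5 : 0f 8f cb 54 0e
[2] 0x15->0x0b len=6 : 10 52 33 55 98 83
[3] 0x17->0x0e len=7 : 33 55 98 83 a5 03 47
[4] 0x09->0x11 len=3 : 52 bd 10
[5] 0x09->0x07 len=2 : 52 bd
query mem[0x10]=0x98, mem[0x03]=0xcb, mem[0x13]=0x10, mem[0x0f]=0x55, mem[0x09]=0x52

MEM[0x10,0x03,0x13,0x0f,0x09] = 98 cb 10 55 52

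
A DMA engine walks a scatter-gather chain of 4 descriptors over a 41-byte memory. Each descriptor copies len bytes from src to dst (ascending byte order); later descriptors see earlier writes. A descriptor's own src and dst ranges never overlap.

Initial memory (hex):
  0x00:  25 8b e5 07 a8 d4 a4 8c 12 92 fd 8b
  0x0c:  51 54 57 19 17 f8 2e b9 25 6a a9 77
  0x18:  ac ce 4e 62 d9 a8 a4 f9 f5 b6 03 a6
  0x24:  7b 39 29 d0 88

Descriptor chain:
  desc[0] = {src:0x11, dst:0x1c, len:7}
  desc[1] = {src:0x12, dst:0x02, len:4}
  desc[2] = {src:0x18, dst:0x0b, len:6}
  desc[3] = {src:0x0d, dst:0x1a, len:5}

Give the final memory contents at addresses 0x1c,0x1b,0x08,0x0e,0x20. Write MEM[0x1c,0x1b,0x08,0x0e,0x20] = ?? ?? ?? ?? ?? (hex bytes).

MEM[0x1c,0x1b,0x08,0x0e,0x20] = f8 62 12 62 6a

  after D0: wrote 7B at 0x1c = f82eb9256aa977
  after D1: wrote 4B at 0x02 = 2eb9256a
  after D2: wrote 6B at 0x0b = acce4e62f82e
  after D3: wrote 5B at 0x1a = 4e62f82ef8
query mem[0x1c]=0xf8, mem[0x1b]=0x62, mem[0x08]=0x12, mem[0x0e]=0x62, mem[0x20]=0x6a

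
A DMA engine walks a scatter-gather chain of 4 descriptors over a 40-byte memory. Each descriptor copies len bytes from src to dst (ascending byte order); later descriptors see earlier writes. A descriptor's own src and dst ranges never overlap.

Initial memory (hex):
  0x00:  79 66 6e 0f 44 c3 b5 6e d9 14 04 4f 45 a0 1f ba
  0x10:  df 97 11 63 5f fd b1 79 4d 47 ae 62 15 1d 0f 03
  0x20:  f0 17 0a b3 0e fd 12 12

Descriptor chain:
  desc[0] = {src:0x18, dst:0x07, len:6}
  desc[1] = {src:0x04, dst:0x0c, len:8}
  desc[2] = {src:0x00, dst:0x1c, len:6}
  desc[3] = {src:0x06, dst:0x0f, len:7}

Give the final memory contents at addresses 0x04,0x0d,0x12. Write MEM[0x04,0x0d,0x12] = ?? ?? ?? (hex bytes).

  after D0: wrote 6B at 0x07 = 4d47ae62151d
  after D1: wrote 8B at 0x0c = 44c3b54d47ae6215
  after D2: wrote 6B at 0x1c = 79666e0f44c3
  after D3: wrote 7B at 0x0f = b54d47ae621544
query mem[0x04]=0x44, mem[0x0d]=0xc3, mem[0x12]=0xae

MEM[0x04,0x0d,0x12] = 44 c3 ae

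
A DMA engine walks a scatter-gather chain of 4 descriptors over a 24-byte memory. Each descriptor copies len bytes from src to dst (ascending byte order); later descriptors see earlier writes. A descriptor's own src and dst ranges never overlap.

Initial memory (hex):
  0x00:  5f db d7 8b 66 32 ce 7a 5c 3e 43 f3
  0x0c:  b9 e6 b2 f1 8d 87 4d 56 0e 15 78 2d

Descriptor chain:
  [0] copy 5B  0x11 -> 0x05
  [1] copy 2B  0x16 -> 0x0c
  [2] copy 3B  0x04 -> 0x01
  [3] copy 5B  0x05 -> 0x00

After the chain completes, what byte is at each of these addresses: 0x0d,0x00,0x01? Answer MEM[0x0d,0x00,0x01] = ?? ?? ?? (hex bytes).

MEM[0x0d,0x00,0x01] = 2d 87 4d

#0 dst[0x05+5] := {0x87,0x4d,0x56,0x0e,0x15}
#1 dst[0x0c+2] := {0x78,0x2d}
#2 dst[0x01+3] := {0x66,0x87,0x4d}
#3 dst[0x00+5] := {0x87,0x4d,0x56,0x0e,0x15}
query mem[0x0d]=0x2d, mem[0x00]=0x87, mem[0x01]=0x4d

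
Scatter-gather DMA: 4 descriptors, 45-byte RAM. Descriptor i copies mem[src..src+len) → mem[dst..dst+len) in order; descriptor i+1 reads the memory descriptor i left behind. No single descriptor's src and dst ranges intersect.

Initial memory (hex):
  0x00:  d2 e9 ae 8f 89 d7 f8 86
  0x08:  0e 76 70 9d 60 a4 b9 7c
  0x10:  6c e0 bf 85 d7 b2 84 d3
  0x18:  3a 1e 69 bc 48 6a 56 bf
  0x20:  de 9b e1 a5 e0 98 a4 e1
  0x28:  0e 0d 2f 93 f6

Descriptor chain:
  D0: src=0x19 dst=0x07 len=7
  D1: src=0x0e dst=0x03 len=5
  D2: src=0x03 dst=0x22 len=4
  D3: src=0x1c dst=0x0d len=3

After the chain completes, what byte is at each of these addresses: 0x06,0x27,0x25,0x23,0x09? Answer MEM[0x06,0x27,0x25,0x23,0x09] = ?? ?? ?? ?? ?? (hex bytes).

MEM[0x06,0x27,0x25,0x23,0x09] = e0 e1 e0 7c bc

[0] 0x19->0x07 len=7 : 1e 69 bc 48 6a 56 bf
[1] 0x0e->0x03 len=5 : b9 7c 6c e0 bf
[2] 0x03->0x22 len=4 : b9 7c 6c e0
[3] 0x1c->0x0d len=3 : 48 6a 56
query mem[0x06]=0xe0, mem[0x27]=0xe1, mem[0x25]=0xe0, mem[0x23]=0x7c, mem[0x09]=0xbc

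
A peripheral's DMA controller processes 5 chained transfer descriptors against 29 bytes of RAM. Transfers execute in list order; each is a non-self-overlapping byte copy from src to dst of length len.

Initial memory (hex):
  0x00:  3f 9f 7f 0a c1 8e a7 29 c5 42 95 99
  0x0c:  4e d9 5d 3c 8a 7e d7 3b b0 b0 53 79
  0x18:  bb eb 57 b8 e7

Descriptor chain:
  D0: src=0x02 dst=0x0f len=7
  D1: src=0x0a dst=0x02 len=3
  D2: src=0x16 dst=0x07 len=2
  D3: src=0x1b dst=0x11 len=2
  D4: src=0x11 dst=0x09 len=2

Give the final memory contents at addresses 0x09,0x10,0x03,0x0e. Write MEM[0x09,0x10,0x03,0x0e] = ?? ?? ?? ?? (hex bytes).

#0 dst[0x0f+7] := {0x7f,0x0a,0xc1,0x8e,0xa7,0x29,0xc5}
#1 dst[0x02+3] := {0x95,0x99,0x4e}
#2 dst[0x07+2] := {0x53,0x79}
#3 dst[0x11+2] := {0xb8,0xe7}
#4 dst[0x09+2] := {0xb8,0xe7}
query mem[0x09]=0xb8, mem[0x10]=0x0a, mem[0x03]=0x99, mem[0x0e]=0x5d

MEM[0x09,0x10,0x03,0x0e] = b8 0a 99 5d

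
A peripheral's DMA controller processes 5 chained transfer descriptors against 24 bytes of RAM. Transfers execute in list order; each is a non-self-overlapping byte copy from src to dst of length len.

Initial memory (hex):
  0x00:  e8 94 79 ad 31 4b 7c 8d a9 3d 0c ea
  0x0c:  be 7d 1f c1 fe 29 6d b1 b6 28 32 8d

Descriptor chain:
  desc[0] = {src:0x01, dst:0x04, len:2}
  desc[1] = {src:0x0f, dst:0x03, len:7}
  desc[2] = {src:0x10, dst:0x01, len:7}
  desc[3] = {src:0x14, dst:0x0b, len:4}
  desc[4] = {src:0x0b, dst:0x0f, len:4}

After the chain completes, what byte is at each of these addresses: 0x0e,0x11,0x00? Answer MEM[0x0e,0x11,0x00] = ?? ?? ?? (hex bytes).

[0] 0x01->0x04 len=2 : 94 79
[1] 0x0f->0x03 len=7 : c1 fe 29 6d b1 b6 28
[2] 0x10->0x01 len=7 : fe 29 6d b1 b6 28 32
[3] 0x14->0x0b len=4 : b6 28 32 8d
[4] 0x0b->0x0f len=4 : b6 28 32 8d
query mem[0x0e]=0x8d, mem[0x11]=0x32, mem[0x00]=0xe8

MEM[0x0e,0x11,0x00] = 8d 32 e8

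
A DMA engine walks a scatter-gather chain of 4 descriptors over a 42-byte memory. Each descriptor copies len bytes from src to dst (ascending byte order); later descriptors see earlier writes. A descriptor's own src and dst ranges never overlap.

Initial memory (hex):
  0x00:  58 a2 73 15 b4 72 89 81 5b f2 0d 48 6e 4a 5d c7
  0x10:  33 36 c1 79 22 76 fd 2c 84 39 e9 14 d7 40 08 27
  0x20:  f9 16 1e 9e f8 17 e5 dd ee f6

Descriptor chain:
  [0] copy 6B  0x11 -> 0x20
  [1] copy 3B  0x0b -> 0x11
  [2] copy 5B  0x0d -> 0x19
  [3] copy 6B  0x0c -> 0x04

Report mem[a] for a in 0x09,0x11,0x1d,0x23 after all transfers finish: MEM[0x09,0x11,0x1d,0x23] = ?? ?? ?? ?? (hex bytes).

  after D0: wrote 6B at 0x20 = 36c1792276fd
  after D1: wrote 3B at 0x11 = 486e4a
  after D2: wrote 5B at 0x19 = 4a5dc73348
  after D3: wrote 6B at 0x04 = 6e4a5dc73348
query mem[0x09]=0x48, mem[0x11]=0x48, mem[0x1d]=0x48, mem[0x23]=0x22

MEM[0x09,0x11,0x1d,0x23] = 48 48 48 22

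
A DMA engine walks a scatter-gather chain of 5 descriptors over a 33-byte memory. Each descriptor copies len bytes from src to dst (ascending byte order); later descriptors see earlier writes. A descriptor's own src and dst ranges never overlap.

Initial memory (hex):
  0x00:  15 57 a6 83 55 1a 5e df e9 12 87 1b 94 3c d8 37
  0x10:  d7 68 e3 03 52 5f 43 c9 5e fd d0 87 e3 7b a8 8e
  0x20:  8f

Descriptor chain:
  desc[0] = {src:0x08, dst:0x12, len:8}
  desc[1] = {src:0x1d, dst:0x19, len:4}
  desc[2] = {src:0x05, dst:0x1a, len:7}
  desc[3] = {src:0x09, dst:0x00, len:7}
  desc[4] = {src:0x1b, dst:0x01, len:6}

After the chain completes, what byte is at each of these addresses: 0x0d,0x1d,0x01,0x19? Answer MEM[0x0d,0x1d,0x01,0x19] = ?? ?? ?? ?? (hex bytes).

[0] 0x08->0x12 len=8 : e9 12 87 1b 94 3c d8 37
[1] 0x1d->0x19 len=4 : 7b a8 8e 8f
[2] 0x05->0x1a len=7 : 1a 5e df e9 12 87 1b
[3] 0x09->0x00 len=7 : 12 87 1b 94 3c d8 37
[4] 0x1b->0x01 len=6 : 5e df e9 12 87 1b
query mem[0x0d]=0x3c, mem[0x1d]=0xe9, mem[0x01]=0x5e, mem[0x19]=0x7b

MEM[0x0d,0x1d,0x01,0x19] = 3c e9 5e 7b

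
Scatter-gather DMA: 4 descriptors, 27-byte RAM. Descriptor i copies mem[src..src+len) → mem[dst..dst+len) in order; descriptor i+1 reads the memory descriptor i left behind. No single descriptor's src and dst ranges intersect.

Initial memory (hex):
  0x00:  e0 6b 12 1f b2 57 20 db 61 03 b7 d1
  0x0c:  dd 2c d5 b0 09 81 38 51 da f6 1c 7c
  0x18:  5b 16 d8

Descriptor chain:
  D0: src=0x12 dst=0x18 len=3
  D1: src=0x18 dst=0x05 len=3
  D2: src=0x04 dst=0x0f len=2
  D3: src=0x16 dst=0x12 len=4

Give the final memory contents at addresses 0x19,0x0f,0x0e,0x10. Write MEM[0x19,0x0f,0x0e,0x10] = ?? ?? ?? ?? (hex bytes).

MEM[0x19,0x0f,0x0e,0x10] = 51 b2 d5 38

[0] 0x12->0x18 len=3 : 38 51 da
[1] 0x18->0x05 len=3 : 38 51 da
[2] 0x04->0x0f len=2 : b2 38
[3] 0x16->0x12 len=4 : 1c 7c 38 51
query mem[0x19]=0x51, mem[0x0f]=0xb2, mem[0x0e]=0xd5, mem[0x10]=0x38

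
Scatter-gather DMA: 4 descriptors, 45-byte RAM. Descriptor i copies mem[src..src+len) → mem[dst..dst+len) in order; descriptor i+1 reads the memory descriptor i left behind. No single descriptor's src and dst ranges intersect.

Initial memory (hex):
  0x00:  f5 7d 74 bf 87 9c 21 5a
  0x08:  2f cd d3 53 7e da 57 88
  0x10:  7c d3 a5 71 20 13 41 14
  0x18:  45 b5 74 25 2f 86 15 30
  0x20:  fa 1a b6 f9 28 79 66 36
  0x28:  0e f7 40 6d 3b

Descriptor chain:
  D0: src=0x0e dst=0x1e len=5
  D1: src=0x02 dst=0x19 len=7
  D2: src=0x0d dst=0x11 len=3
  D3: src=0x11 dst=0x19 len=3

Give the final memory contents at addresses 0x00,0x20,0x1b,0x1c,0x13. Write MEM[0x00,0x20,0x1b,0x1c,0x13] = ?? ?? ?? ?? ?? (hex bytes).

MEM[0x00,0x20,0x1b,0x1c,0x13] = f5 7c 88 9c 88

D0: mem[0x1e..0x22] <- [57 88 7c d3 a5]
D1: mem[0x19..0x1f] <- [74 bf 87 9c 21 5a 2f]
D2: mem[0x11..0x13] <- [da 57 88]
D3: mem[0x19..0x1b] <- [da 57 88]
query mem[0x00]=0xf5, mem[0x20]=0x7c, mem[0x1b]=0x88, mem[0x1c]=0x9c, mem[0x13]=0x88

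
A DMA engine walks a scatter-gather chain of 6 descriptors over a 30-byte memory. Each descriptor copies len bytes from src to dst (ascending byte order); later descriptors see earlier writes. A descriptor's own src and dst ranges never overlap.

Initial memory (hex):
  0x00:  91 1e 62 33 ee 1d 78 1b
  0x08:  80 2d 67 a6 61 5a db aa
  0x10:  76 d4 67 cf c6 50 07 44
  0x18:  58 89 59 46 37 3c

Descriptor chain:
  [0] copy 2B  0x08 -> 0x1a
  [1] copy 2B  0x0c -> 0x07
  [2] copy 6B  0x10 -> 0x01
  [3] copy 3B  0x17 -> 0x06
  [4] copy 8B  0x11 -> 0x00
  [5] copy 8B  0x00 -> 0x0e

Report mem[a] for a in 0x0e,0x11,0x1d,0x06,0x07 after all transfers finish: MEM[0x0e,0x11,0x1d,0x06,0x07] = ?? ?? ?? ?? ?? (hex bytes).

MEM[0x0e,0x11,0x1d,0x06,0x07] = d4 c6 3c 44 58

#0 dst[0x1a+2] := {0x80,0x2d}
#1 dst[0x07+2] := {0x61,0x5a}
#2 dst[0x01+6] := {0x76,0xd4,0x67,0xcf,0xc6,0x50}
#3 dst[0x06+3] := {0x44,0x58,0x89}
#4 dst[0x00+8] := {0xd4,0x67,0xcf,0xc6,0x50,0x07,0x44,0x58}
#5 dst[0x0e+8] := {0xd4,0x67,0xcf,0xc6,0x50,0x07,0x44,0x58}
query mem[0x0e]=0xd4, mem[0x11]=0xc6, mem[0x1d]=0x3c, mem[0x06]=0x44, mem[0x07]=0x58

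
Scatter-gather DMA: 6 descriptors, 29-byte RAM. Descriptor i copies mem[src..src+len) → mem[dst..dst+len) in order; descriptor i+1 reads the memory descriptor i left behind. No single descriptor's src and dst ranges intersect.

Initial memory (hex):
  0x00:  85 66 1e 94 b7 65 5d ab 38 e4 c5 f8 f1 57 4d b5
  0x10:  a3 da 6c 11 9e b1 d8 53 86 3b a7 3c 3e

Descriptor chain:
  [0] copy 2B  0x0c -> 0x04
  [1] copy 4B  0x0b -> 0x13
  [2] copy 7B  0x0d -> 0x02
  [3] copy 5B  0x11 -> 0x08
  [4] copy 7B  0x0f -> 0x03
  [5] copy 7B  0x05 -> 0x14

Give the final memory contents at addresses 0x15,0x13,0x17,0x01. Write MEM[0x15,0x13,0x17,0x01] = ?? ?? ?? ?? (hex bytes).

MEM[0x15,0x13,0x17,0x01] = 6c f8 f1 66

#0 dst[0x04+2] := {0xf1,0x57}
#1 dst[0x13+4] := {0xf8,0xf1,0x57,0x4d}
#2 dst[0x02+7] := {0x57,0x4d,0xb5,0xa3,0xda,0x6c,0xf8}
#3 dst[0x08+5] := {0xda,0x6c,0xf8,0xf1,0x57}
#4 dst[0x03+7] := {0xb5,0xa3,0xda,0x6c,0xf8,0xf1,0x57}
#5 dst[0x14+7] := {0xda,0x6c,0xf8,0xf1,0x57,0xf8,0xf1}
query mem[0x15]=0x6c, mem[0x13]=0xf8, mem[0x17]=0xf1, mem[0x01]=0x66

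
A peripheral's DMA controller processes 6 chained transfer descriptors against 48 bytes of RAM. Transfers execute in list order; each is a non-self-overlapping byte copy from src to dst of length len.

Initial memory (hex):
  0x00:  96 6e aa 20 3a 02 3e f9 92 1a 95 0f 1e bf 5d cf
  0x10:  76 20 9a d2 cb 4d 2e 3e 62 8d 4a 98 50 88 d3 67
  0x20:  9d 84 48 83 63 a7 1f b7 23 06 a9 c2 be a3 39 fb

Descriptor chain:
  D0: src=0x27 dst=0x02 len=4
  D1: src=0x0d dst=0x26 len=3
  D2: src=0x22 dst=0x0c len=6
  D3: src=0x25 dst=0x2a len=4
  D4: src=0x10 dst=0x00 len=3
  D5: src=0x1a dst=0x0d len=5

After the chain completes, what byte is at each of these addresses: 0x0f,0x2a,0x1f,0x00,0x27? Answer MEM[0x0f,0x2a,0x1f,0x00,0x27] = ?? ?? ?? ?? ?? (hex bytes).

MEM[0x0f,0x2a,0x1f,0x00,0x27] = 50 a7 67 bf 5d

#0 dst[0x02+4] := {0xb7,0x23,0x06,0xa9}
#1 dst[0x26+3] := {0xbf,0x5d,0xcf}
#2 dst[0x0c+6] := {0x48,0x83,0x63,0xa7,0xbf,0x5d}
#3 dst[0x2a+4] := {0xa7,0xbf,0x5d,0xcf}
#4 dst[0x00+3] := {0xbf,0x5d,0x9a}
#5 dst[0x0d+5] := {0x4a,0x98,0x50,0x88,0xd3}
query mem[0x0f]=0x50, mem[0x2a]=0xa7, mem[0x1f]=0x67, mem[0x00]=0xbf, mem[0x27]=0x5d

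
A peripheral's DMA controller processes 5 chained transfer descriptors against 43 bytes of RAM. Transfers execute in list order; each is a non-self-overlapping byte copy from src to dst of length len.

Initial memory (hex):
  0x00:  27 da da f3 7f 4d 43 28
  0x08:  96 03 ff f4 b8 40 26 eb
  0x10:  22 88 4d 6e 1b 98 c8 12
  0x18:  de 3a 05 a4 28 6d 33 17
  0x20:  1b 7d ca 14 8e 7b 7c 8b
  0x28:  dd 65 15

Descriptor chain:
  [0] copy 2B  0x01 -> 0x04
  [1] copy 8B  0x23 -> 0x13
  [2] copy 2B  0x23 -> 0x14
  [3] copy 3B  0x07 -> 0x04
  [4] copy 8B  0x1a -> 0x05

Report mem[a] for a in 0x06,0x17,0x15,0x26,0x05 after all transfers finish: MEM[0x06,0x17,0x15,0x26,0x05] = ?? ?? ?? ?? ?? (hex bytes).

MEM[0x06,0x17,0x15,0x26,0x05] = a4 8b 8e 7c 15

[0] 0x01->0x04 len=2 : da da
[1] 0x23->0x13 len=8 : 14 8e 7b 7c 8b dd 65 15
[2] 0x23->0x14 len=2 : 14 8e
[3] 0x07->0x04 len=3 : 28 96 03
[4] 0x1a->0x05 len=8 : 15 a4 28 6d 33 17 1b 7d
query mem[0x06]=0xa4, mem[0x17]=0x8b, mem[0x15]=0x8e, mem[0x26]=0x7c, mem[0x05]=0x15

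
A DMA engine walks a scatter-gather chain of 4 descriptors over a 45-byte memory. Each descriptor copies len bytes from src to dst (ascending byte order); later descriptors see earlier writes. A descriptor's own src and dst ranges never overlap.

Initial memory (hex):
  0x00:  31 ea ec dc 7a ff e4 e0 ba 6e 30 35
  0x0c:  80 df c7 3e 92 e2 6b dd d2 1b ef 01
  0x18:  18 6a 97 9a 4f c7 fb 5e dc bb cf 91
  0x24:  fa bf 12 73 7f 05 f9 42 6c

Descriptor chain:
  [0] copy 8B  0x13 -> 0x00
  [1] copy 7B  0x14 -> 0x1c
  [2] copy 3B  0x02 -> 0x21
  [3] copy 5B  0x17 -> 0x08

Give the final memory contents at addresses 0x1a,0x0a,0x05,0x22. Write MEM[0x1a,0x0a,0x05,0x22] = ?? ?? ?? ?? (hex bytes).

[0] 0x13->0x00 len=8 : dd d2 1b ef 01 18 6a 97
[1] 0x14->0x1c len=7 : d2 1b ef 01 18 6a 97
[2] 0x02->0x21 len=3 : 1b ef 01
[3] 0x17->0x08 len=5 : 01 18 6a 97 9a
query mem[0x1a]=0x97, mem[0x0a]=0x6a, mem[0x05]=0x18, mem[0x22]=0xef

MEM[0x1a,0x0a,0x05,0x22] = 97 6a 18 ef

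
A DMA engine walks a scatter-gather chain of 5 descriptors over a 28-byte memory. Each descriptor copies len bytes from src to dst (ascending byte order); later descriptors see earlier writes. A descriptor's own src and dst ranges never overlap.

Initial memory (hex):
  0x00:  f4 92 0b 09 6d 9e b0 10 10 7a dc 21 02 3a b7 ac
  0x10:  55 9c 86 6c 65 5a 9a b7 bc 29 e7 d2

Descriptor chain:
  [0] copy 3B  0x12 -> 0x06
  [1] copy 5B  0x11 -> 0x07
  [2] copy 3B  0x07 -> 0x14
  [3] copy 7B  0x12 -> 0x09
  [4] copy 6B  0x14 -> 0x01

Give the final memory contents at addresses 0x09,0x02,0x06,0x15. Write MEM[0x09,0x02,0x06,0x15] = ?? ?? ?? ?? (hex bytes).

MEM[0x09,0x02,0x06,0x15] = 86 86 29 86

D0: mem[0x06..0x08] <- [86 6c 65]
D1: mem[0x07..0x0b] <- [9c 86 6c 65 5a]
D2: mem[0x14..0x16] <- [9c 86 6c]
D3: mem[0x09..0x0f] <- [86 6c 9c 86 6c b7 bc]
D4: mem[0x01..0x06] <- [9c 86 6c b7 bc 29]
query mem[0x09]=0x86, mem[0x02]=0x86, mem[0x06]=0x29, mem[0x15]=0x86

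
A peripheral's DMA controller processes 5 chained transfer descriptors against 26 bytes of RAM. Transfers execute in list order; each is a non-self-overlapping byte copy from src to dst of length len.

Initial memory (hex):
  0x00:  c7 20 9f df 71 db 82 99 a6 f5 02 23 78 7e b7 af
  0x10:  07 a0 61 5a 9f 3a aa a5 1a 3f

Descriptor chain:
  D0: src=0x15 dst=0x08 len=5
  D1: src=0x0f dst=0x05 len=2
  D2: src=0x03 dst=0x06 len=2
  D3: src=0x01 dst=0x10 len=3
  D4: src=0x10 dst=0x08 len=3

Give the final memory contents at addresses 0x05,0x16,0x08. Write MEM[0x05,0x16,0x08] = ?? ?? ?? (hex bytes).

MEM[0x05,0x16,0x08] = af aa 20

D0: mem[0x08..0x0c] <- [3a aa a5 1a 3f]
D1: mem[0x05..0x06] <- [af 07]
D2: mem[0x06..0x07] <- [df 71]
D3: mem[0x10..0x12] <- [20 9f df]
D4: mem[0x08..0x0a] <- [20 9f df]
query mem[0x05]=0xaf, mem[0x16]=0xaa, mem[0x08]=0x20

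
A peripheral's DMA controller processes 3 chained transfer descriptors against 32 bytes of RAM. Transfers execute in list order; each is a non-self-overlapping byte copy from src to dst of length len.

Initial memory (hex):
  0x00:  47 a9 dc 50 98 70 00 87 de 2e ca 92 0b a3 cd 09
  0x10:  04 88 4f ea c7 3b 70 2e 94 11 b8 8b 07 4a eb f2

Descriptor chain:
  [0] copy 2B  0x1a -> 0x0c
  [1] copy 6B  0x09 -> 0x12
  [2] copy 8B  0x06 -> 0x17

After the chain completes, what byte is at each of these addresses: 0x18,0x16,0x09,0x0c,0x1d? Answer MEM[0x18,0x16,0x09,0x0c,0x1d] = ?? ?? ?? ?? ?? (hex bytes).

[0] 0x1a->0x0c len=2 : b8 8b
[1] 0x09->0x12 len=6 : 2e ca 92 b8 8b cd
[2] 0x06->0x17 len=8 : 00 87 de 2e ca 92 b8 8b
query mem[0x18]=0x87, mem[0x16]=0x8b, mem[0x09]=0x2e, mem[0x0c]=0xb8, mem[0x1d]=0xb8

MEM[0x18,0x16,0x09,0x0c,0x1d] = 87 8b 2e b8 b8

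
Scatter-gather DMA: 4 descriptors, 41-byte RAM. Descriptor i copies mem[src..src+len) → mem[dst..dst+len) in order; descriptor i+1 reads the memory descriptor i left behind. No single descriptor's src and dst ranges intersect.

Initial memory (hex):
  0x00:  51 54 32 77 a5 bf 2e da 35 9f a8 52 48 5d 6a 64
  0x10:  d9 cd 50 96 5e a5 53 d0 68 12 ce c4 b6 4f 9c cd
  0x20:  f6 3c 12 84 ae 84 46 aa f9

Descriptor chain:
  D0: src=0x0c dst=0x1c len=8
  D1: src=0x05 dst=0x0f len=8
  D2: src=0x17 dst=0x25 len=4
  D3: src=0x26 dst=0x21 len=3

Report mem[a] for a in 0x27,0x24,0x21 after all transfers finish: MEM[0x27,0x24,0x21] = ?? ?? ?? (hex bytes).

MEM[0x27,0x24,0x21] = 12 ae 68

  after D0: wrote 8B at 0x1c = 485d6a64d9cd5096
  after D1: wrote 8B at 0x0f = bf2eda359fa85248
  after D2: wrote 4B at 0x25 = d06812ce
  after D3: wrote 3B at 0x21 = 6812ce
query mem[0x27]=0x12, mem[0x24]=0xae, mem[0x21]=0x68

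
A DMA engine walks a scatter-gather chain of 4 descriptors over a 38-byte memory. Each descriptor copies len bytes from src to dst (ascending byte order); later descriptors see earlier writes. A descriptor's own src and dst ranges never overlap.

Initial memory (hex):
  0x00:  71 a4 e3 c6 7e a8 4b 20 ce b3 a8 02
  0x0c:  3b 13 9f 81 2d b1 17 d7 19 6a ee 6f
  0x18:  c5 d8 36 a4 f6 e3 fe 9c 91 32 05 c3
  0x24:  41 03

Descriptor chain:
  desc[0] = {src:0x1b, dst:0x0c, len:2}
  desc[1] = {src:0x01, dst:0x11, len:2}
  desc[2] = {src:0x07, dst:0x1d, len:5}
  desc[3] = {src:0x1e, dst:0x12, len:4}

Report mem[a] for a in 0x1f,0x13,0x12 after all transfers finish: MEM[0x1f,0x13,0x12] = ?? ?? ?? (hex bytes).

  after D0: wrote 2B at 0x0c = a4f6
  after D1: wrote 2B at 0x11 = a4e3
  after D2: wrote 5B at 0x1d = 20ceb3a802
  after D3: wrote 4B at 0x12 = ceb3a802
query mem[0x1f]=0xb3, mem[0x13]=0xb3, mem[0x12]=0xce

MEM[0x1f,0x13,0x12] = b3 b3 ce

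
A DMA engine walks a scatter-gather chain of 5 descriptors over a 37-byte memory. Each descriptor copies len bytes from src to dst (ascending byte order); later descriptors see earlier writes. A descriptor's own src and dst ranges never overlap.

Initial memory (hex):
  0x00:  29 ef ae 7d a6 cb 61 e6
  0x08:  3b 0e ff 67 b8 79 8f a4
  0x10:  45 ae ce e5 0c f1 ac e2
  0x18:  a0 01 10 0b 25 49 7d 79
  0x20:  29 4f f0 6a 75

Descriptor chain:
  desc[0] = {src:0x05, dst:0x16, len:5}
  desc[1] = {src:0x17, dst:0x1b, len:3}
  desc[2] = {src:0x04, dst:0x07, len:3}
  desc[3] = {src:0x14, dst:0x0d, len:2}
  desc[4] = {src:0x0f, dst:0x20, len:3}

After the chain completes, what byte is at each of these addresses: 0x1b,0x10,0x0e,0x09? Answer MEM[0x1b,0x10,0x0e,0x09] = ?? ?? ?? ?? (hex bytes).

MEM[0x1b,0x10,0x0e,0x09] = 61 45 f1 61

D0: mem[0x16..0x1a] <- [cb 61 e6 3b 0e]
D1: mem[0x1b..0x1d] <- [61 e6 3b]
D2: mem[0x07..0x09] <- [a6 cb 61]
D3: mem[0x0d..0x0e] <- [0c f1]
D4: mem[0x20..0x22] <- [a4 45 ae]
query mem[0x1b]=0x61, mem[0x10]=0x45, mem[0x0e]=0xf1, mem[0x09]=0x61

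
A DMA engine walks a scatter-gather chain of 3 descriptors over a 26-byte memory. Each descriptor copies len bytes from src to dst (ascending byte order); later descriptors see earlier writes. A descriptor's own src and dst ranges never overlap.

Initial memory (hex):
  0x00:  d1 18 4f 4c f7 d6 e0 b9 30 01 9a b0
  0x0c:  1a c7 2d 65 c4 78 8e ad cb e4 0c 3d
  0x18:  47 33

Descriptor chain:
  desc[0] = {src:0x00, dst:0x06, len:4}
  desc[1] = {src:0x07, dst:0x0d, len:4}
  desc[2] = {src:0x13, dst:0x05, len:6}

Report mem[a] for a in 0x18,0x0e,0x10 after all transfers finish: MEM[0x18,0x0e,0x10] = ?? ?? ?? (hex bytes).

MEM[0x18,0x0e,0x10] = 47 4f 9a

[0] 0x00->0x06 len=4 : d1 18 4f 4c
[1] 0x07->0x0d len=4 : 18 4f 4c 9a
[2] 0x13->0x05 len=6 : ad cb e4 0c 3d 47
query mem[0x18]=0x47, mem[0x0e]=0x4f, mem[0x10]=0x9a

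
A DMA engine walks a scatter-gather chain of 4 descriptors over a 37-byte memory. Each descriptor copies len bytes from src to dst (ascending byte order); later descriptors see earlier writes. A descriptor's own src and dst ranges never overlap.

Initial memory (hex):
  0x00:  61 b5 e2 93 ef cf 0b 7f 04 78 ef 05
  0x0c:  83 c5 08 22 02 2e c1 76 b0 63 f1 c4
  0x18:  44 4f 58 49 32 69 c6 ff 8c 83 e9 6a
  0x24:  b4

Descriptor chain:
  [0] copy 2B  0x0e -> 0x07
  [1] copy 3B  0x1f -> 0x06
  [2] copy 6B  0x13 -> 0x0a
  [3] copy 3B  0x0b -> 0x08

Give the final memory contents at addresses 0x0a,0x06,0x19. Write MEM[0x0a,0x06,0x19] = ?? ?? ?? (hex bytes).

D0: mem[0x07..0x08] <- [08 22]
D1: mem[0x06..0x08] <- [ff 8c 83]
D2: mem[0x0a..0x0f] <- [76 b0 63 f1 c4 44]
D3: mem[0x08..0x0a] <- [b0 63 f1]
query mem[0x0a]=0xf1, mem[0x06]=0xff, mem[0x19]=0x4f

MEM[0x0a,0x06,0x19] = f1 ff 4f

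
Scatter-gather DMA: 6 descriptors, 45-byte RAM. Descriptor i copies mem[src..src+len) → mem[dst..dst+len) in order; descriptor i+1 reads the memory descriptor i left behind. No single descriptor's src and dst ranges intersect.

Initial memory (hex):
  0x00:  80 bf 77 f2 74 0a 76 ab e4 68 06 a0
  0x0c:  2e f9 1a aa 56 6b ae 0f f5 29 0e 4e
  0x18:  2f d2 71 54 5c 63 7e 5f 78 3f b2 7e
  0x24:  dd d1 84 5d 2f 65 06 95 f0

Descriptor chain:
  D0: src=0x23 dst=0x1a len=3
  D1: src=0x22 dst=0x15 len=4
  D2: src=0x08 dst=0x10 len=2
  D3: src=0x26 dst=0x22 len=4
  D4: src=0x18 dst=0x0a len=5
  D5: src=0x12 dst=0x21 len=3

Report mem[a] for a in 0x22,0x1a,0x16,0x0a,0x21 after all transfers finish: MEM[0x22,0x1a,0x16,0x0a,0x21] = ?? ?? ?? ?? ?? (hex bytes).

MEM[0x22,0x1a,0x16,0x0a,0x21] = 0f 7e 7e d1 ae

D0: mem[0x1a..0x1c] <- [7e dd d1]
D1: mem[0x15..0x18] <- [b2 7e dd d1]
D2: mem[0x10..0x11] <- [e4 68]
D3: mem[0x22..0x25] <- [84 5d 2f 65]
D4: mem[0x0a..0x0e] <- [d1 d2 7e dd d1]
D5: mem[0x21..0x23] <- [ae 0f f5]
query mem[0x22]=0x0f, mem[0x1a]=0x7e, mem[0x16]=0x7e, mem[0x0a]=0xd1, mem[0x21]=0xae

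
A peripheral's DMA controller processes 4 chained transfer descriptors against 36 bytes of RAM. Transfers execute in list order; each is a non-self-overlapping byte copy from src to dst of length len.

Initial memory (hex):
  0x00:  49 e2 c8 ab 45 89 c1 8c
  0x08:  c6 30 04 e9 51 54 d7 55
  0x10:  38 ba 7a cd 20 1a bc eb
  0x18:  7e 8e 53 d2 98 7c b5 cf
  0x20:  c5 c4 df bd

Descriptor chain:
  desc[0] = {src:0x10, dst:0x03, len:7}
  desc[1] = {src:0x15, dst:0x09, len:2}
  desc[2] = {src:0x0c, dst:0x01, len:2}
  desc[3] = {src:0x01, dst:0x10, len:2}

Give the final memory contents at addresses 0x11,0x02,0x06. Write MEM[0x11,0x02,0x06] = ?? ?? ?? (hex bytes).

[0] 0x10->0x03 len=7 : 38 ba 7a cd 20 1a bc
[1] 0x15->0x09 len=2 : 1a bc
[2] 0x0c->0x01 len=2 : 51 54
[3] 0x01->0x10 len=2 : 51 54
query mem[0x11]=0x54, mem[0x02]=0x54, mem[0x06]=0xcd

MEM[0x11,0x02,0x06] = 54 54 cd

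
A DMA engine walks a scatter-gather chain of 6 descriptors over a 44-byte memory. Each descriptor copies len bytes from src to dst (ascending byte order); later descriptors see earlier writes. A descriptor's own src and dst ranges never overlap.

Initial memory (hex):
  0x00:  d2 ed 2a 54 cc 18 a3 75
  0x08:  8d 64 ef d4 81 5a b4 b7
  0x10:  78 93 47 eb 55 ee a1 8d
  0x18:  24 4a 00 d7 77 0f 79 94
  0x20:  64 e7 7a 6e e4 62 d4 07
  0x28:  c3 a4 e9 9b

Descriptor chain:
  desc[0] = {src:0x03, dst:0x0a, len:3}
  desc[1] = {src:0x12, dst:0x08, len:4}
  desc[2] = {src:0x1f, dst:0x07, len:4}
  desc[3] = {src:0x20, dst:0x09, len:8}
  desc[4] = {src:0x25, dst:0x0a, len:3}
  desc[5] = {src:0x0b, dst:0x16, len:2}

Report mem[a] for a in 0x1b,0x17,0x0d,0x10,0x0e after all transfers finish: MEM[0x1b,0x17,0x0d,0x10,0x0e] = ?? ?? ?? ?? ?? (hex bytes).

MEM[0x1b,0x17,0x0d,0x10,0x0e] = d7 07 e4 07 62

[0] 0x03->0x0a len=3 : 54 cc 18
[1] 0x12->0x08 len=4 : 47 eb 55 ee
[2] 0x1f->0x07 len=4 : 94 64 e7 7a
[3] 0x20->0x09 len=8 : 64 e7 7a 6e e4 62 d4 07
[4] 0x25->0x0a len=3 : 62 d4 07
[5] 0x0b->0x16 len=2 : d4 07
query mem[0x1b]=0xd7, mem[0x17]=0x07, mem[0x0d]=0xe4, mem[0x10]=0x07, mem[0x0e]=0x62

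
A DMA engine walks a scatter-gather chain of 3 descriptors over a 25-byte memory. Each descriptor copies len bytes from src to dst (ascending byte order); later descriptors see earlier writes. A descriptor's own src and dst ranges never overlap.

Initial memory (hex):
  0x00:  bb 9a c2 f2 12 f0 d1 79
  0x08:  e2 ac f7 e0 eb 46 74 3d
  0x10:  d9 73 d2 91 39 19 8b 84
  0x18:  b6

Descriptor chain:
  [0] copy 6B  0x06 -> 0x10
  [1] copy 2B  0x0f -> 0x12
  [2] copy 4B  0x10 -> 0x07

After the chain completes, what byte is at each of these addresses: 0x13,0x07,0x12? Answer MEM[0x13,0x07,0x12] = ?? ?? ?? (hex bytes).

#0 dst[0x10+6] := {0xd1,0x79,0xe2,0xac,0xf7,0xe0}
#1 dst[0x12+2] := {0x3d,0xd1}
#2 dst[0x07+4] := {0xd1,0x79,0x3d,0xd1}
query mem[0x13]=0xd1, mem[0x07]=0xd1, mem[0x12]=0x3d

MEM[0x13,0x07,0x12] = d1 d1 3d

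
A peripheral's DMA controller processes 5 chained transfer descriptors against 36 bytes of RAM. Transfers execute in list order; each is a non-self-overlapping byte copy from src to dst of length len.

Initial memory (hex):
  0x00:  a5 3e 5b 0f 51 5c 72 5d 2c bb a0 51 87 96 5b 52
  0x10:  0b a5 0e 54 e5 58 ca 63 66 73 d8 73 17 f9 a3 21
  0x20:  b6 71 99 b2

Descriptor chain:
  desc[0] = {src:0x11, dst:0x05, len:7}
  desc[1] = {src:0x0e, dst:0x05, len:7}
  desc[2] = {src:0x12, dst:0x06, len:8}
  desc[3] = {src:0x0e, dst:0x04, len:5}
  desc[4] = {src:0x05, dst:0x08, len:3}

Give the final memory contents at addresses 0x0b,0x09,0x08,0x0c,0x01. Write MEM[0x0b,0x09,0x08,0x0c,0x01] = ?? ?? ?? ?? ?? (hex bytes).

MEM[0x0b,0x09,0x08,0x0c,0x01] = 63 0b 52 66 3e

D0: mem[0x05..0x0b] <- [a5 0e 54 e5 58 ca 63]
D1: mem[0x05..0x0b] <- [5b 52 0b a5 0e 54 e5]
D2: mem[0x06..0x0d] <- [0e 54 e5 58 ca 63 66 73]
D3: mem[0x04..0x08] <- [5b 52 0b a5 0e]
D4: mem[0x08..0x0a] <- [52 0b a5]
query mem[0x0b]=0x63, mem[0x09]=0x0b, mem[0x08]=0x52, mem[0x0c]=0x66, mem[0x01]=0x3e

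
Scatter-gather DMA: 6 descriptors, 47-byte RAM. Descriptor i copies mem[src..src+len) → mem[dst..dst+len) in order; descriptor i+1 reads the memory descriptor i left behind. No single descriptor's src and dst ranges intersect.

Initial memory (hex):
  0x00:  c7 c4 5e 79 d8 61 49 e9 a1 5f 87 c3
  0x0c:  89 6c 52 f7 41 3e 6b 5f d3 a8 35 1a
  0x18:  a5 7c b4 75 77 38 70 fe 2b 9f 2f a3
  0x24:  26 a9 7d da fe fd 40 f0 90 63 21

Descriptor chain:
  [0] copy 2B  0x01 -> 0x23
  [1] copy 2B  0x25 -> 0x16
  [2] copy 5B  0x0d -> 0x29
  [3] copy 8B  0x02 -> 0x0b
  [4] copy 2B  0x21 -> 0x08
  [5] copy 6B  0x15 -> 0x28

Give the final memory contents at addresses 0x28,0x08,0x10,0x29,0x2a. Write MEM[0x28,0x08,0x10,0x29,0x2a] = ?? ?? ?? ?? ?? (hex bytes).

MEM[0x28,0x08,0x10,0x29,0x2a] = a8 9f e9 a9 7d

[0] 0x01->0x23 len=2 : c4 5e
[1] 0x25->0x16 len=2 : a9 7d
[2] 0x0d->0x29 len=5 : 6c 52 f7 41 3e
[3] 0x02->0x0b len=8 : 5e 79 d8 61 49 e9 a1 5f
[4] 0x21->0x08 len=2 : 9f 2f
[5] 0x15->0x28 len=6 : a8 a9 7d a5 7c b4
query mem[0x28]=0xa8, mem[0x08]=0x9f, mem[0x10]=0xe9, mem[0x29]=0xa9, mem[0x2a]=0x7d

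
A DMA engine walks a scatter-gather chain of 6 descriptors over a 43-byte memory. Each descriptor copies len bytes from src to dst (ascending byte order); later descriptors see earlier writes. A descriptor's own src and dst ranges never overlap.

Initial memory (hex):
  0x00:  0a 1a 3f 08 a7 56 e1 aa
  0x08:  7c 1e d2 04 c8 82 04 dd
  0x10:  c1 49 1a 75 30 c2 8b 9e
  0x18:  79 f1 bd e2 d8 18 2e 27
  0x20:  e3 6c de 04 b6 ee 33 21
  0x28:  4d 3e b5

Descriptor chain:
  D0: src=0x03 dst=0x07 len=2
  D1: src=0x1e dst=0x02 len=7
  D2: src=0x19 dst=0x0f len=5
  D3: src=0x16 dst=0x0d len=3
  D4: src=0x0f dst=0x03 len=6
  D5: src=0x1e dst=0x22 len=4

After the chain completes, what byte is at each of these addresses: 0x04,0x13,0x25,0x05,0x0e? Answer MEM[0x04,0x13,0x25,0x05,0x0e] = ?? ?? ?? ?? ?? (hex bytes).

MEM[0x04,0x13,0x25,0x05,0x0e] = bd 18 6c e2 9e

#0 dst[0x07+2] := {0x08,0xa7}
#1 dst[0x02+7] := {0x2e,0x27,0xe3,0x6c,0xde,0x04,0xb6}
#2 dst[0x0f+5] := {0xf1,0xbd,0xe2,0xd8,0x18}
#3 dst[0x0d+3] := {0x8b,0x9e,0x79}
#4 dst[0x03+6] := {0x79,0xbd,0xe2,0xd8,0x18,0x30}
#5 dst[0x22+4] := {0x2e,0x27,0xe3,0x6c}
query mem[0x04]=0xbd, mem[0x13]=0x18, mem[0x25]=0x6c, mem[0x05]=0xe2, mem[0x0e]=0x9e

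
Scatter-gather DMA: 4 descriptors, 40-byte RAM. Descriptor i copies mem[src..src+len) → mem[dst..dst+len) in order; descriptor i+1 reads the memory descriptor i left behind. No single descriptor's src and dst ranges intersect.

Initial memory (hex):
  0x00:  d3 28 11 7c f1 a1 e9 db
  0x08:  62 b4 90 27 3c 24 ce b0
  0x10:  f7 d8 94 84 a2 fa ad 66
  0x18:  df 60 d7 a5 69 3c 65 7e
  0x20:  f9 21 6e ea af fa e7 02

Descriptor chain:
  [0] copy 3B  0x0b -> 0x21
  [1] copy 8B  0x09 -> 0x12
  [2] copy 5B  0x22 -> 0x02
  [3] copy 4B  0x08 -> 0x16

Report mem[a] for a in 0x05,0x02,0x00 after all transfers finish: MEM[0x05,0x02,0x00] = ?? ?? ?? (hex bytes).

MEM[0x05,0x02,0x00] = fa 3c d3

D0: mem[0x21..0x23] <- [27 3c 24]
D1: mem[0x12..0x19] <- [b4 90 27 3c 24 ce b0 f7]
D2: mem[0x02..0x06] <- [3c 24 af fa e7]
D3: mem[0x16..0x19] <- [62 b4 90 27]
query mem[0x05]=0xfa, mem[0x02]=0x3c, mem[0x00]=0xd3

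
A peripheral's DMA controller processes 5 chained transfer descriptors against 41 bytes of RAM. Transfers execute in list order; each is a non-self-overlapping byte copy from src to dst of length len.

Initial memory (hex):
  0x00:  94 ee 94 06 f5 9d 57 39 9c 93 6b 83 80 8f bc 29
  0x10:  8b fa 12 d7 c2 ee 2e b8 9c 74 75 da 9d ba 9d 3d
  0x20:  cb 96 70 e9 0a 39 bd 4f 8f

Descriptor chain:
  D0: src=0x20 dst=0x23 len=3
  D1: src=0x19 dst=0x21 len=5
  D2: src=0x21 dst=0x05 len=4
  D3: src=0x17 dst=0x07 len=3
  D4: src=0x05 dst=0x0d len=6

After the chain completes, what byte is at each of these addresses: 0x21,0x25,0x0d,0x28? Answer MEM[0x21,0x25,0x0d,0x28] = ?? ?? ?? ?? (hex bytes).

MEM[0x21,0x25,0x0d,0x28] = 74 ba 74 8f

[0] 0x20->0x23 len=3 : cb 96 70
[1] 0x19->0x21 len=5 : 74 75 da 9d ba
[2] 0x21->0x05 len=4 : 74 75 da 9d
[3] 0x17->0x07 len=3 : b8 9c 74
[4] 0x05->0x0d len=6 : 74 75 b8 9c 74 6b
query mem[0x21]=0x74, mem[0x25]=0xba, mem[0x0d]=0x74, mem[0x28]=0x8f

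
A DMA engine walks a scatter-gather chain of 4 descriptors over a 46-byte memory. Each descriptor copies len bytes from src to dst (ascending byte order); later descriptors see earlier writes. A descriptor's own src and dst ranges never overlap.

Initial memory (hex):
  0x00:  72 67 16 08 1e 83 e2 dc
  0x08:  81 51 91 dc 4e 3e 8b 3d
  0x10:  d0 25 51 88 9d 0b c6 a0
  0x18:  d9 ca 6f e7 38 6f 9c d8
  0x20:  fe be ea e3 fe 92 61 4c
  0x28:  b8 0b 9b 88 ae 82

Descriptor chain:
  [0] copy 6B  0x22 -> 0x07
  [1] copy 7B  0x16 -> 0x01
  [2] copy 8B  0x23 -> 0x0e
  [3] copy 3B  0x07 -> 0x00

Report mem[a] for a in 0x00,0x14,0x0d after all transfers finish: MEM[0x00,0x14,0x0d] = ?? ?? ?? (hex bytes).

MEM[0x00,0x14,0x0d] = 38 0b 3e

#0 dst[0x07+6] := {0xea,0xe3,0xfe,0x92,0x61,0x4c}
#1 dst[0x01+7] := {0xc6,0xa0,0xd9,0xca,0x6f,0xe7,0x38}
#2 dst[0x0e+8] := {0xe3,0xfe,0x92,0x61,0x4c,0xb8,0x0b,0x9b}
#3 dst[0x00+3] := {0x38,0xe3,0xfe}
query mem[0x00]=0x38, mem[0x14]=0x0b, mem[0x0d]=0x3e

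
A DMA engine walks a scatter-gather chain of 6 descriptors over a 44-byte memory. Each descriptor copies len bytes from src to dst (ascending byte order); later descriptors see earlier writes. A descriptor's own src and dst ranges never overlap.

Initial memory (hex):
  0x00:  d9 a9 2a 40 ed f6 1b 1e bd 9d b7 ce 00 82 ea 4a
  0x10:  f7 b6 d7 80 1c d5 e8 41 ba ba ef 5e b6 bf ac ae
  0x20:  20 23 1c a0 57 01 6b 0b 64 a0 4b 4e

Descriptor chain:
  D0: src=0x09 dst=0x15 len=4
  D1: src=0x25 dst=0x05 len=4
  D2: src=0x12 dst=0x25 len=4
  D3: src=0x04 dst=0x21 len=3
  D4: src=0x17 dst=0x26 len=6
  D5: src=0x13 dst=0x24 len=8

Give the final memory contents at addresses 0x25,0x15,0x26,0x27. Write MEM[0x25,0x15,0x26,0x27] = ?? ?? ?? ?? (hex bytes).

MEM[0x25,0x15,0x26,0x27] = 1c 9d 9d b7

  after D0: wrote 4B at 0x15 = 9db7ce00
  after D1: wrote 4B at 0x05 = 016b0b64
  after D2: wrote 4B at 0x25 = d7801c9d
  after D3: wrote 3B at 0x21 = ed016b
  after D4: wrote 6B at 0x26 = ce00baef5eb6
  after D5: wrote 8B at 0x24 = 801c9db7ce00baef
query mem[0x25]=0x1c, mem[0x15]=0x9d, mem[0x26]=0x9d, mem[0x27]=0xb7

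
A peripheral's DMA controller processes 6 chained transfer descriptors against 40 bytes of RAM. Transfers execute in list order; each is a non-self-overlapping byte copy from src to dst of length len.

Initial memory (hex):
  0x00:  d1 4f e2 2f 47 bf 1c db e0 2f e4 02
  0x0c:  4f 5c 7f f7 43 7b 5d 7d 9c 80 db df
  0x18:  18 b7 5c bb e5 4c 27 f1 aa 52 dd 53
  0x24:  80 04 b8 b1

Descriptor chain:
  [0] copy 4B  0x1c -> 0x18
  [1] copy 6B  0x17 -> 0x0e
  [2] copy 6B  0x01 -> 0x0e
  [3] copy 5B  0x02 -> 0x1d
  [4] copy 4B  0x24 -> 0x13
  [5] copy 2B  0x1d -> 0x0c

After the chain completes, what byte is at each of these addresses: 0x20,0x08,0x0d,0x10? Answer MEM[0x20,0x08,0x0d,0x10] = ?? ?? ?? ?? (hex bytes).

D0: mem[0x18..0x1b] <- [e5 4c 27 f1]
D1: mem[0x0e..0x13] <- [df e5 4c 27 f1 e5]
D2: mem[0x0e..0x13] <- [4f e2 2f 47 bf 1c]
D3: mem[0x1d..0x21] <- [e2 2f 47 bf 1c]
D4: mem[0x13..0x16] <- [80 04 b8 b1]
D5: mem[0x0c..0x0d] <- [e2 2f]
query mem[0x20]=0xbf, mem[0x08]=0xe0, mem[0x0d]=0x2f, mem[0x10]=0x2f

MEM[0x20,0x08,0x0d,0x10] = bf e0 2f 2f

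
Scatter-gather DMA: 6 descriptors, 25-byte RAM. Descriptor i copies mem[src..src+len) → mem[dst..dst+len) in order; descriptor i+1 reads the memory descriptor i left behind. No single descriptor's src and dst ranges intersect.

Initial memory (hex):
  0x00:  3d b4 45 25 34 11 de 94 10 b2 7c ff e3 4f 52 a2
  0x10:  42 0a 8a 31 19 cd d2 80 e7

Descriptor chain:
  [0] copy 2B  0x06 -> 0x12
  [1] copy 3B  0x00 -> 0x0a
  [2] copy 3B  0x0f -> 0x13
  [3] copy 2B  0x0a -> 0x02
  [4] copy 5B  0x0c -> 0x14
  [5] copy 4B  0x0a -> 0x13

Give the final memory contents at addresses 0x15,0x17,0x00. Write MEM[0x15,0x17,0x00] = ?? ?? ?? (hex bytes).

MEM[0x15,0x17,0x00] = 45 a2 3d

  after D0: wrote 2B at 0x12 = de94
  after D1: wrote 3B at 0x0a = 3db445
  after D2: wrote 3B at 0x13 = a2420a
  after D3: wrote 2B at 0x02 = 3db4
  after D4: wrote 5B at 0x14 = 454f52a242
  after D5: wrote 4B at 0x13 = 3db4454f
query mem[0x15]=0x45, mem[0x17]=0xa2, mem[0x00]=0x3d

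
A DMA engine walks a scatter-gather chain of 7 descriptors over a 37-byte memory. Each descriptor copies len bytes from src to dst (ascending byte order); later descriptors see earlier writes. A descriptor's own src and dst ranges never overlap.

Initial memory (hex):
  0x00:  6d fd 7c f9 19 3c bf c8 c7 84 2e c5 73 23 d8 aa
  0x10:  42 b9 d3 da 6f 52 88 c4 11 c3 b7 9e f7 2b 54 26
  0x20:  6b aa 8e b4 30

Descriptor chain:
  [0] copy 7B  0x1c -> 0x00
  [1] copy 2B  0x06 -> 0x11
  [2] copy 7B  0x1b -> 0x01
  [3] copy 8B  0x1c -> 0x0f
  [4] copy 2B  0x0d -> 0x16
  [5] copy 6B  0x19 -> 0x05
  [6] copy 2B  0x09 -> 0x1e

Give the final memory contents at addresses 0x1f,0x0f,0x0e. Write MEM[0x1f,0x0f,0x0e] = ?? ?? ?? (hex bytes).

#0 dst[0x00+7] := {0xf7,0x2b,0x54,0x26,0x6b,0xaa,0x8e}
#1 dst[0x11+2] := {0x8e,0xc8}
#2 dst[0x01+7] := {0x9e,0xf7,0x2b,0x54,0x26,0x6b,0xaa}
#3 dst[0x0f+8] := {0xf7,0x2b,0x54,0x26,0x6b,0xaa,0x8e,0xb4}
#4 dst[0x16+2] := {0x23,0xd8}
#5 dst[0x05+6] := {0xc3,0xb7,0x9e,0xf7,0x2b,0x54}
#6 dst[0x1e+2] := {0x2b,0x54}
query mem[0x1f]=0x54, mem[0x0f]=0xf7, mem[0x0e]=0xd8

MEM[0x1f,0x0f,0x0e] = 54 f7 d8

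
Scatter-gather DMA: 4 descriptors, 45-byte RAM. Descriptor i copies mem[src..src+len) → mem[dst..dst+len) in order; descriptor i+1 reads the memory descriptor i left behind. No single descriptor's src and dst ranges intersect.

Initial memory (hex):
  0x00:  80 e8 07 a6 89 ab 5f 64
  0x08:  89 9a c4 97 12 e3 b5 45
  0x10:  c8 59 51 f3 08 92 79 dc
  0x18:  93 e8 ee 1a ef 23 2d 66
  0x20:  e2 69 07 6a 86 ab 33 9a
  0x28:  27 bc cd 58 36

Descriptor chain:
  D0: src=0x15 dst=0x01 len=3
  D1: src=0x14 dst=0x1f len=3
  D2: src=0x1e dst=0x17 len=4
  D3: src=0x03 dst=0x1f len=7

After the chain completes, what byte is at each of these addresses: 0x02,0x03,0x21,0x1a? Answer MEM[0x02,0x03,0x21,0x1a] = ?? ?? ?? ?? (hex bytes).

[0] 0x15->0x01 len=3 : 92 79 dc
[1] 0x14->0x1f len=3 : 08 92 79
[2] 0x1e->0x17 len=4 : 2d 08 92 79
[3] 0x03->0x1f len=7 : dc 89 ab 5f 64 89 9a
query mem[0x02]=0x79, mem[0x03]=0xdc, mem[0x21]=0xab, mem[0x1a]=0x79

MEM[0x02,0x03,0x21,0x1a] = 79 dc ab 79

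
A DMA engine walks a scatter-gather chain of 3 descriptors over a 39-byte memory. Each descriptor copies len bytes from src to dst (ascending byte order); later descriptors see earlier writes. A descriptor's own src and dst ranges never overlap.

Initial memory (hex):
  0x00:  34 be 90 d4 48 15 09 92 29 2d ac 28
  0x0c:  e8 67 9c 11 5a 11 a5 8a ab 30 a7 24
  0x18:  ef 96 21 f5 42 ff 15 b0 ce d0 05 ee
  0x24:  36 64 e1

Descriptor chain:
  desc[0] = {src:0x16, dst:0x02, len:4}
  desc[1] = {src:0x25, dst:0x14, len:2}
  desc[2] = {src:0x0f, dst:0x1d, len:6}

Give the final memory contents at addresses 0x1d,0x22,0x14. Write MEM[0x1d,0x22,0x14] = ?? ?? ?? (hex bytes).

MEM[0x1d,0x22,0x14] = 11 64 64

#0 dst[0x02+4] := {0xa7,0x24,0xef,0x96}
#1 dst[0x14+2] := {0x64,0xe1}
#2 dst[0x1d+6] := {0x11,0x5a,0x11,0xa5,0x8a,0x64}
query mem[0x1d]=0x11, mem[0x22]=0x64, mem[0x14]=0x64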